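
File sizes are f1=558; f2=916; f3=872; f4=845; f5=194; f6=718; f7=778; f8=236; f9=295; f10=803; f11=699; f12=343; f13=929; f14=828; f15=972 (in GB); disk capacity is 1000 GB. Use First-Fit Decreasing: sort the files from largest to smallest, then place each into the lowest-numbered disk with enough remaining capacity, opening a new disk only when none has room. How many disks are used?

11

Sorted descending: 972, 929, 916, 872, 845, 828, 803, 778, 718, 699, 558, 343, 295, 236, 194.
972 GB → disk 1 (remaining 28 GB)
929 GB → disk 2 (remaining 71 GB)
916 GB → disk 3 (remaining 84 GB)
872 GB → disk 4 (remaining 128 GB)
845 GB → disk 5 (remaining 155 GB)
828 GB → disk 6 (remaining 172 GB)
803 GB → disk 7 (remaining 197 GB)
778 GB → disk 8 (remaining 222 GB)
718 GB → disk 9 (remaining 282 GB)
699 GB → disk 10 (remaining 301 GB)
558 GB → disk 11 (remaining 442 GB)
343 GB → disk 11 (remaining 99 GB)
295 GB → disk 10 (remaining 6 GB)
236 GB → disk 9 (remaining 46 GB)
194 GB → disk 7 (remaining 3 GB)
Final disks: [972] [929] [916] [872] [845] [828] [803,194] [778] [718,236] [699,295] [558,343].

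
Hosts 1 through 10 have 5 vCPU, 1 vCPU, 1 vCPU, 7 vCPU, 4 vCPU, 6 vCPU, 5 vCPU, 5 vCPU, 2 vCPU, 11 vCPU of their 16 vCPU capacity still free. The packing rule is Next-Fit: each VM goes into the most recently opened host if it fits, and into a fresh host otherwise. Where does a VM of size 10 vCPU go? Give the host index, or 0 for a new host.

Next-Fit only looks at host 10, which has 11 vCPU free.
10 vCPU fits there.

10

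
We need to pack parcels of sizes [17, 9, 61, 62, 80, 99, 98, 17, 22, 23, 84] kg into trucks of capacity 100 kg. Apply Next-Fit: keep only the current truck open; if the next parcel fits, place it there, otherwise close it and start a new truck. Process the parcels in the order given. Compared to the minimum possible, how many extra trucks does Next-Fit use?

Next-Fit: [17,9,61] [62] [80] [99] [98] [17,22,23] [84] → 7 trucks.
Total size 572 kg; any packing needs at least ⌈572/100⌉ = 6 trucks.
An optimal packing achieves that bound: [99] [98] [84,9] [80,17] [62,23] [61,22,17] → 6 trucks.
Excess: 7 − 6 = 1.

1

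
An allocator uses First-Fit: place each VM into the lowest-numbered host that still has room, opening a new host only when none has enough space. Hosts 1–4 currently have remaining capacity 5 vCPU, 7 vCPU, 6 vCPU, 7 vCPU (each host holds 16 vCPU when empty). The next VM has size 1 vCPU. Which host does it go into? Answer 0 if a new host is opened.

Hosts with room: host 1 (5 vCPU), host 2 (7 vCPU), host 3 (6 vCPU), host 4 (7 vCPU).
The first with room is host 1.

1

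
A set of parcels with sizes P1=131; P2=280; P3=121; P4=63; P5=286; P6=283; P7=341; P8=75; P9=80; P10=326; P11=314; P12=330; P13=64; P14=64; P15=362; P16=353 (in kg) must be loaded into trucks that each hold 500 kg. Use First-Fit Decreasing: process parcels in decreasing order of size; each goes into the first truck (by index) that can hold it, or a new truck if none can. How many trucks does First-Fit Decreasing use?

Sorted descending: 362, 353, 341, 330, 326, 314, 286, 283, 280, 131, 121, 80, 75, 64, 64, 63.
truck 1: place 362 kg, 138 kg left
truck 2: place 353 kg, 147 kg left
truck 3: place 341 kg, 159 kg left
truck 4: place 330 kg, 170 kg left
truck 5: place 326 kg, 174 kg left
truck 6: place 314 kg, 186 kg left
truck 7: place 286 kg, 214 kg left
truck 8: place 283 kg, 217 kg left
truck 9: place 280 kg, 220 kg left
truck 1: place 131 kg, 7 kg left
truck 2: place 121 kg, 26 kg left
truck 3: place 80 kg, 79 kg left
truck 3: place 75 kg, 4 kg left
truck 4: place 64 kg, 106 kg left
truck 4: place 64 kg, 42 kg left
truck 5: place 63 kg, 111 kg left
Final trucks: [362,131] [353,121] [341,80,75] [330,64,64] [326,63] [314] [286] [283] [280].

9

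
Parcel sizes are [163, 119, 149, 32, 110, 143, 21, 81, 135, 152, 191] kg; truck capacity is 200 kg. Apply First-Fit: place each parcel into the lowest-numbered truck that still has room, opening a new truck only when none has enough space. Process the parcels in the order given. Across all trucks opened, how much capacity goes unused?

Put 163 kg in truck 1; 37 kg remain.
Put 119 kg in truck 2; 81 kg remain.
Put 149 kg in truck 3; 51 kg remain.
Put 32 kg in truck 1; 5 kg remain.
Put 110 kg in truck 4; 90 kg remain.
Put 143 kg in truck 5; 57 kg remain.
Put 21 kg in truck 2; 60 kg remain.
Put 81 kg in truck 4; 9 kg remain.
Put 135 kg in truck 6; 65 kg remain.
Put 152 kg in truck 7; 48 kg remain.
Put 191 kg in truck 8; 9 kg remain.
8 trucks × 200 kg = 1600 kg; used 1296 kg; unused 304 kg.

304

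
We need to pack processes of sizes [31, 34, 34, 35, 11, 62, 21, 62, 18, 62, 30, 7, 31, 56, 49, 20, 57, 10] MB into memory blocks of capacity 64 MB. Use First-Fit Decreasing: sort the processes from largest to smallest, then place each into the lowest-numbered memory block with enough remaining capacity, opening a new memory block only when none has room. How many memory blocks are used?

Sorted descending: 62, 62, 62, 57, 56, 49, 35, 34, 34, 31, 31, 30, 21, 20, 18, 11, 10, 7.
memory block 1: place 62 MB, 2 MB left
memory block 2: place 62 MB, 2 MB left
memory block 3: place 62 MB, 2 MB left
memory block 4: place 57 MB, 7 MB left
memory block 5: place 56 MB, 8 MB left
memory block 6: place 49 MB, 15 MB left
memory block 7: place 35 MB, 29 MB left
memory block 8: place 34 MB, 30 MB left
memory block 9: place 34 MB, 30 MB left
memory block 10: place 31 MB, 33 MB left
memory block 10: place 31 MB, 2 MB left
memory block 8: place 30 MB, 0 MB left
memory block 7: place 21 MB, 8 MB left
memory block 9: place 20 MB, 10 MB left
memory block 11: place 18 MB, 46 MB left
memory block 6: place 11 MB, 4 MB left
memory block 9: place 10 MB, 0 MB left
memory block 4: place 7 MB, 0 MB left

11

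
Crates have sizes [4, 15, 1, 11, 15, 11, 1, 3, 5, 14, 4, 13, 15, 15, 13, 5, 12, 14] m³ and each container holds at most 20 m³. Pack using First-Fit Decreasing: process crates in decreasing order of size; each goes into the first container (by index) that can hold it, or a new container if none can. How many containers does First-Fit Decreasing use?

11

Sorted descending: 15, 15, 15, 15, 14, 14, 13, 13, 12, 11, 11, 5, 5, 4, 4, 3, 1, 1.
container 1: place 15 m³, 5 m³ left
container 2: place 15 m³, 5 m³ left
container 3: place 15 m³, 5 m³ left
container 4: place 15 m³, 5 m³ left
container 5: place 14 m³, 6 m³ left
container 6: place 14 m³, 6 m³ left
container 7: place 13 m³, 7 m³ left
container 8: place 13 m³, 7 m³ left
container 9: place 12 m³, 8 m³ left
container 10: place 11 m³, 9 m³ left
container 11: place 11 m³, 9 m³ left
container 1: place 5 m³, 0 m³ left
container 2: place 5 m³, 0 m³ left
container 3: place 4 m³, 1 m³ left
container 4: place 4 m³, 1 m³ left
container 5: place 3 m³, 3 m³ left
container 3: place 1 m³, 0 m³ left
container 4: place 1 m³, 0 m³ left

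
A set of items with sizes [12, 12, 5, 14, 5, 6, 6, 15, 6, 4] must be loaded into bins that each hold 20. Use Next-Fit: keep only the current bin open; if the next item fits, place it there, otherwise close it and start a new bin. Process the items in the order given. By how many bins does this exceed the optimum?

Next-Fit: [12] [12,5] [14,5] [6,6] [15] [6,4] → 6 bins.
Total size 85; any packing needs at least ⌈85/20⌉ = 5 bins.
An optimal packing achieves that bound: [15,5] [14,6] [12,6] [12,6] [5,4] → 5 bins.
Excess: 6 − 5 = 1.

1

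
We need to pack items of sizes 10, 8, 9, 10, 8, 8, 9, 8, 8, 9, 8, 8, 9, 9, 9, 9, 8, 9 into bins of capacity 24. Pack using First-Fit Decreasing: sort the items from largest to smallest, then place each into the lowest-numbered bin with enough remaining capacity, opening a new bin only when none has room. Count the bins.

8 bins

Sorted descending: 10, 10, 9, 9, 9, 9, 9, 9, 9, 9, 8, 8, 8, 8, 8, 8, 8, 8.
10 → bin 1 (remaining 14)
10 → bin 1 (remaining 4)
9 → bin 2 (remaining 15)
9 → bin 2 (remaining 6)
9 → bin 3 (remaining 15)
9 → bin 3 (remaining 6)
9 → bin 4 (remaining 15)
9 → bin 4 (remaining 6)
9 → bin 5 (remaining 15)
9 → bin 5 (remaining 6)
8 → bin 6 (remaining 16)
8 → bin 6 (remaining 8)
8 → bin 6 (remaining 0)
8 → bin 7 (remaining 16)
8 → bin 7 (remaining 8)
8 → bin 7 (remaining 0)
8 → bin 8 (remaining 16)
8 → bin 8 (remaining 8)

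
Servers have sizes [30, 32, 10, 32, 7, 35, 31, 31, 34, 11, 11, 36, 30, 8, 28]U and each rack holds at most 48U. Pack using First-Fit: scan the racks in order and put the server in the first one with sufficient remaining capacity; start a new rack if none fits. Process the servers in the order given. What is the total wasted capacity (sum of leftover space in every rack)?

114

30U → rack 1 (remaining 18U)
32U → rack 2 (remaining 16U)
10U → rack 1 (remaining 8U)
32U → rack 3 (remaining 16U)
7U → rack 1 (remaining 1U)
35U → rack 4 (remaining 13U)
31U → rack 5 (remaining 17U)
31U → rack 6 (remaining 17U)
34U → rack 7 (remaining 14U)
11U → rack 2 (remaining 5U)
11U → rack 3 (remaining 5U)
36U → rack 8 (remaining 12U)
30U → rack 9 (remaining 18U)
8U → rack 4 (remaining 5U)
28U → rack 10 (remaining 20U)
10 racks × 48U = 480U; used 366U; unused 114U.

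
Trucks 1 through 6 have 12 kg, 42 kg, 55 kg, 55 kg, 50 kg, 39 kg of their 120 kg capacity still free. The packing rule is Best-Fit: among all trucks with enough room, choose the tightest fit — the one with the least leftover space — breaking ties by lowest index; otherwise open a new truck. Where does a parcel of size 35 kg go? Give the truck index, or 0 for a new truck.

6

Trucks with room: truck 2 (42 kg), truck 3 (55 kg), truck 4 (55 kg), truck 5 (50 kg), truck 6 (39 kg).
Tightest fit is truck 6 with 39 kg free.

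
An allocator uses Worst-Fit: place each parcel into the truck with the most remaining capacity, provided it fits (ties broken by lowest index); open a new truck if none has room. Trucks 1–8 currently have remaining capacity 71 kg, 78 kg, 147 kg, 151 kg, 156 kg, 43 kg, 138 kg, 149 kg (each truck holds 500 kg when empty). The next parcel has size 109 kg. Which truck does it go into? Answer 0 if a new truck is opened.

5

Trucks with room: truck 3 (147 kg), truck 4 (151 kg), truck 5 (156 kg), truck 7 (138 kg), truck 8 (149 kg).
Most room is truck 5 with 156 kg free.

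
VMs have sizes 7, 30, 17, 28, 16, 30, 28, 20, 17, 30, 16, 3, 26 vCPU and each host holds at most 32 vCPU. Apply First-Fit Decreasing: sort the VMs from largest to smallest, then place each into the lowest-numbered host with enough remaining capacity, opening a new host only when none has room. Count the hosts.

10 hosts

Sorted descending: 30, 30, 30, 28, 28, 26, 20, 17, 17, 16, 16, 7, 3.
30 vCPU → host 1 (remaining 2 vCPU)
30 vCPU → host 2 (remaining 2 vCPU)
30 vCPU → host 3 (remaining 2 vCPU)
28 vCPU → host 4 (remaining 4 vCPU)
28 vCPU → host 5 (remaining 4 vCPU)
26 vCPU → host 6 (remaining 6 vCPU)
20 vCPU → host 7 (remaining 12 vCPU)
17 vCPU → host 8 (remaining 15 vCPU)
17 vCPU → host 9 (remaining 15 vCPU)
16 vCPU → host 10 (remaining 16 vCPU)
16 vCPU → host 10 (remaining 0 vCPU)
7 vCPU → host 7 (remaining 5 vCPU)
3 vCPU → host 4 (remaining 1 vCPU)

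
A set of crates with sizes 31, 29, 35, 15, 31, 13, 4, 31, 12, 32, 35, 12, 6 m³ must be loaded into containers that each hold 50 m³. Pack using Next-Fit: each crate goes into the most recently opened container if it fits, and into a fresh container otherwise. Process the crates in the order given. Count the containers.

container 1: place 31 m³, 19 m³ left
container 2: place 29 m³, 21 m³ left
container 3: place 35 m³, 15 m³ left
container 3: place 15 m³, 0 m³ left
container 4: place 31 m³, 19 m³ left
container 4: place 13 m³, 6 m³ left
container 4: place 4 m³, 2 m³ left
container 5: place 31 m³, 19 m³ left
container 5: place 12 m³, 7 m³ left
container 6: place 32 m³, 18 m³ left
container 7: place 35 m³, 15 m³ left
container 7: place 12 m³, 3 m³ left
container 8: place 6 m³, 44 m³ left

8 containers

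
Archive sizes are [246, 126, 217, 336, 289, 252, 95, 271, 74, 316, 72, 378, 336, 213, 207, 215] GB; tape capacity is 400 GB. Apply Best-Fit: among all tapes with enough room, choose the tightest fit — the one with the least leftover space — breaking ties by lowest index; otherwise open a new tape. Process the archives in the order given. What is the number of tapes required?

12

tape 1: place 246 GB, 154 GB left
tape 1: place 126 GB, 28 GB left
tape 2: place 217 GB, 183 GB left
tape 3: place 336 GB, 64 GB left
tape 4: place 289 GB, 111 GB left
tape 5: place 252 GB, 148 GB left
tape 4: place 95 GB, 16 GB left
tape 6: place 271 GB, 129 GB left
tape 6: place 74 GB, 55 GB left
tape 7: place 316 GB, 84 GB left
tape 7: place 72 GB, 12 GB left
tape 8: place 378 GB, 22 GB left
tape 9: place 336 GB, 64 GB left
tape 10: place 213 GB, 187 GB left
tape 11: place 207 GB, 193 GB left
tape 12: place 215 GB, 185 GB left
Final tapes: [246,126] [217] [336] [289,95] [252] [271,74] [316,72] [378] [336] [213] [207] [215].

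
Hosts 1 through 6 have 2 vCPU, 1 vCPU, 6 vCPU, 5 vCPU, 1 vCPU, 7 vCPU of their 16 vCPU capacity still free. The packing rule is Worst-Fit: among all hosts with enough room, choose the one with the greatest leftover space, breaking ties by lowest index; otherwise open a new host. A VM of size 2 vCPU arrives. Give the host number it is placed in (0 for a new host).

6

Hosts with room: host 1 (2 vCPU), host 3 (6 vCPU), host 4 (5 vCPU), host 6 (7 vCPU).
Most room is host 6 with 7 vCPU free.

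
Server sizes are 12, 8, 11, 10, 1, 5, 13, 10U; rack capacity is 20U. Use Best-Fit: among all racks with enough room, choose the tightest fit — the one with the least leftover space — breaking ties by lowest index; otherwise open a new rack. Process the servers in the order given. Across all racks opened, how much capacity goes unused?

10

rack 1: place 12U, 8U left
rack 1: place 8U, 0U left
rack 2: place 11U, 9U left
rack 3: place 10U, 10U left
rack 2: place 1U, 8U left
rack 2: place 5U, 3U left
rack 4: place 13U, 7U left
rack 3: place 10U, 0U left
4 racks × 20U = 80U; used 70U; unused 10U.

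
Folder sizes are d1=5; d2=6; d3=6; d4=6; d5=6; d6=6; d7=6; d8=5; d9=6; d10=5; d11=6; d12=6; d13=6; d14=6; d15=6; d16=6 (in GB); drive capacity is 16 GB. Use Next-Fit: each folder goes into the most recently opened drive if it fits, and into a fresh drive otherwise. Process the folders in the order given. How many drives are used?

drive 1: place d1 (5 GB), 11 GB left
drive 1: place d2 (6 GB), 5 GB left
drive 2: place d3 (6 GB), 10 GB left
drive 2: place d4 (6 GB), 4 GB left
drive 3: place d5 (6 GB), 10 GB left
drive 3: place d6 (6 GB), 4 GB left
drive 4: place d7 (6 GB), 10 GB left
drive 4: place d8 (5 GB), 5 GB left
drive 5: place d9 (6 GB), 10 GB left
drive 5: place d10 (5 GB), 5 GB left
drive 6: place d11 (6 GB), 10 GB left
drive 6: place d12 (6 GB), 4 GB left
drive 7: place d13 (6 GB), 10 GB left
drive 7: place d14 (6 GB), 4 GB left
drive 8: place d15 (6 GB), 10 GB left
drive 8: place d16 (6 GB), 4 GB left

8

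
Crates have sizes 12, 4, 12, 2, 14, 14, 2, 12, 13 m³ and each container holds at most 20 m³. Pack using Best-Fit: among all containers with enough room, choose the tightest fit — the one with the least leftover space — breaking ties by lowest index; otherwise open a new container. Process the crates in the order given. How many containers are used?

6

container 1: place 12 m³, 8 m³ left
container 1: place 4 m³, 4 m³ left
container 2: place 12 m³, 8 m³ left
container 1: place 2 m³, 2 m³ left
container 3: place 14 m³, 6 m³ left
container 4: place 14 m³, 6 m³ left
container 1: place 2 m³, 0 m³ left
container 5: place 12 m³, 8 m³ left
container 6: place 13 m³, 7 m³ left
Final containers: [12,4,2,2] [12] [14] [14] [12] [13].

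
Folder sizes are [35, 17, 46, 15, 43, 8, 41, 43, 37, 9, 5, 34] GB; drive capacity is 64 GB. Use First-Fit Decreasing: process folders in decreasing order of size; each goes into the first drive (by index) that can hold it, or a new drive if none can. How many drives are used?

Sorted descending: 46, 43, 43, 41, 37, 35, 34, 17, 15, 9, 8, 5.
Put 46 GB in drive 1; 18 GB remain.
Put 43 GB in drive 2; 21 GB remain.
Put 43 GB in drive 3; 21 GB remain.
Put 41 GB in drive 4; 23 GB remain.
Put 37 GB in drive 5; 27 GB remain.
Put 35 GB in drive 6; 29 GB remain.
Put 34 GB in drive 7; 30 GB remain.
Put 17 GB in drive 1; 1 GB remain.
Put 15 GB in drive 2; 6 GB remain.
Put 9 GB in drive 3; 12 GB remain.
Put 8 GB in drive 3; 4 GB remain.
Put 5 GB in drive 2; 1 GB remain.
Final drives: [46,17] [43,15,5] [43,9,8] [41] [37] [35] [34].

7 drives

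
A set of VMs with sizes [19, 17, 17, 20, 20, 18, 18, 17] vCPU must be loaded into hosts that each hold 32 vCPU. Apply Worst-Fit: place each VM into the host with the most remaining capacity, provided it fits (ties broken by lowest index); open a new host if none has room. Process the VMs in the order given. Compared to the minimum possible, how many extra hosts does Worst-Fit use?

0

Worst-Fit: [19] [17] [17] [20] [20] [18] [18] [17] → 8 hosts.
8 VMs exceed 16 vCPU (half the capacity), and no two of those can share a host, so at least 8 hosts are needed.
So 8 is already optimal.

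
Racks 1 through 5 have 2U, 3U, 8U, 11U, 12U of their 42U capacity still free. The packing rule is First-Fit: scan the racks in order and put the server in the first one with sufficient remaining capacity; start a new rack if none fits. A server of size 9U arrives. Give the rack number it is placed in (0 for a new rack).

4

Racks with room: rack 4 (11U), rack 5 (12U).
The first with room is rack 4.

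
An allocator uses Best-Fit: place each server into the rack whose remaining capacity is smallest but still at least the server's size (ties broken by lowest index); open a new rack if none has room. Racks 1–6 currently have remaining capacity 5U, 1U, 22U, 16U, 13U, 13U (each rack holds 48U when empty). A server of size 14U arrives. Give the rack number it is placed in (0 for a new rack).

Racks with room: rack 3 (22U), rack 4 (16U).
Tightest fit is rack 4 with 16U free.

4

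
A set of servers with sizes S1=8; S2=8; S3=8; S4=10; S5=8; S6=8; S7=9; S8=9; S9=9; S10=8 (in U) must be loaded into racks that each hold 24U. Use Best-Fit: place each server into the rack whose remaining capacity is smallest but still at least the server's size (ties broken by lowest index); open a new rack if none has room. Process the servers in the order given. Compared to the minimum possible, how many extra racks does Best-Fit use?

Best-Fit: [8,8,8] [10,8] [8,9] [9,9] [8] → 5 racks.
Total size 85U; any packing needs at least ⌈85/24⌉ = 4 racks.
An optimal packing achieves that bound: [10,9] [9,9] [8,8,8] [8,8,8] → 4 racks.
Excess: 5 − 4 = 1.

1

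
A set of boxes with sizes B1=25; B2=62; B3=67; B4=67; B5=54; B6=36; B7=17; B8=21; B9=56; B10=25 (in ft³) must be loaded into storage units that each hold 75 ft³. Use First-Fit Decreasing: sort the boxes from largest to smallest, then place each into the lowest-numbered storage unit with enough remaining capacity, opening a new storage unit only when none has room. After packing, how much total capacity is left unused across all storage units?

Sorted descending: 67, 67, 62, 56, 54, 36, 25, 25, 21, 17.
67 ft³ → storage unit 1 (remaining 8 ft³)
67 ft³ → storage unit 2 (remaining 8 ft³)
62 ft³ → storage unit 3 (remaining 13 ft³)
56 ft³ → storage unit 4 (remaining 19 ft³)
54 ft³ → storage unit 5 (remaining 21 ft³)
36 ft³ → storage unit 6 (remaining 39 ft³)
25 ft³ → storage unit 6 (remaining 14 ft³)
25 ft³ → storage unit 7 (remaining 50 ft³)
21 ft³ → storage unit 5 (remaining 0 ft³)
17 ft³ → storage unit 4 (remaining 2 ft³)
7 storage units × 75 ft³ = 525 ft³; used 430 ft³; unused 95 ft³.

95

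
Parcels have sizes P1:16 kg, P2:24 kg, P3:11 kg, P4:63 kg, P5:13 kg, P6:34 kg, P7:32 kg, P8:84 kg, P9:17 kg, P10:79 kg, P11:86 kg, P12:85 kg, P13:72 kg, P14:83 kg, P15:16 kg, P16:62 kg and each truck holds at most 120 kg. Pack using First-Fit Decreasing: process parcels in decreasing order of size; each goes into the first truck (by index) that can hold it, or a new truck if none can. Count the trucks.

Sorted descending: 86, 85, 84, 83, 79, 72, 63, 62, 34, 32, 24, 17, 16, 16, 13, 11.
86 kg → truck 1 (remaining 34 kg)
85 kg → truck 2 (remaining 35 kg)
84 kg → truck 3 (remaining 36 kg)
83 kg → truck 4 (remaining 37 kg)
79 kg → truck 5 (remaining 41 kg)
72 kg → truck 6 (remaining 48 kg)
63 kg → truck 7 (remaining 57 kg)
62 kg → truck 8 (remaining 58 kg)
34 kg → truck 1 (remaining 0 kg)
32 kg → truck 2 (remaining 3 kg)
24 kg → truck 3 (remaining 12 kg)
17 kg → truck 4 (remaining 20 kg)
16 kg → truck 4 (remaining 4 kg)
16 kg → truck 5 (remaining 25 kg)
13 kg → truck 5 (remaining 12 kg)
11 kg → truck 3 (remaining 1 kg)

8 trucks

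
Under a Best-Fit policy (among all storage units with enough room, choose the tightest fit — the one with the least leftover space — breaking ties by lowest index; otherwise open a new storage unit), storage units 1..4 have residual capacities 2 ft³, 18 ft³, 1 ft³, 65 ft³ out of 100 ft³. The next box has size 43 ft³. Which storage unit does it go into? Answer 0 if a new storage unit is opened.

4

Storage units with room: storage unit 4 (65 ft³).
Tightest fit is storage unit 4 with 65 ft³ free.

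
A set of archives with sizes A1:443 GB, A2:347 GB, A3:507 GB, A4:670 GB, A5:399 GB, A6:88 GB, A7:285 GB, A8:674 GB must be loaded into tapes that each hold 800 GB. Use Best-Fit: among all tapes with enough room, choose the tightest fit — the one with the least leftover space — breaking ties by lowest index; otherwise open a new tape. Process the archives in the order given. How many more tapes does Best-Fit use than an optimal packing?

0

Best-Fit: [443,347] [507,285] [670,88] [399] [674] → 5 tapes.
Total size 3413 GB; any packing needs at least ⌈3413/800⌉ = 5 tapes.
So 5 is already optimal.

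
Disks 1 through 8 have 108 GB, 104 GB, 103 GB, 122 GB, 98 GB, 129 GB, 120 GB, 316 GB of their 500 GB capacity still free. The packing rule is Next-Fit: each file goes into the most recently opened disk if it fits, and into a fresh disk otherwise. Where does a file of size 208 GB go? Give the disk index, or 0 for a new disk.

8

Next-Fit only looks at disk 8, which has 316 GB free.
208 GB fits there.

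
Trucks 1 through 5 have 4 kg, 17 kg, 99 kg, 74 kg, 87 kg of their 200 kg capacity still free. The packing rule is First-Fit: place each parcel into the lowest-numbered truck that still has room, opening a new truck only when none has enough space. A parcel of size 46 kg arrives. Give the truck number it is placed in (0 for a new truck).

3

Trucks with room: truck 3 (99 kg), truck 4 (74 kg), truck 5 (87 kg).
The first with room is truck 3.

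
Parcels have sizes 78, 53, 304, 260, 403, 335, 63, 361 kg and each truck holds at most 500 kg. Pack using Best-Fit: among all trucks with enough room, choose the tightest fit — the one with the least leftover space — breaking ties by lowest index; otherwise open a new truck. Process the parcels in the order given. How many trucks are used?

5

78 kg → truck 1 (remaining 422 kg)
53 kg → truck 1 (remaining 369 kg)
304 kg → truck 1 (remaining 65 kg)
260 kg → truck 2 (remaining 240 kg)
403 kg → truck 3 (remaining 97 kg)
335 kg → truck 4 (remaining 165 kg)
63 kg → truck 1 (remaining 2 kg)
361 kg → truck 5 (remaining 139 kg)
Final trucks: [78,53,304,63] [260] [403] [335] [361].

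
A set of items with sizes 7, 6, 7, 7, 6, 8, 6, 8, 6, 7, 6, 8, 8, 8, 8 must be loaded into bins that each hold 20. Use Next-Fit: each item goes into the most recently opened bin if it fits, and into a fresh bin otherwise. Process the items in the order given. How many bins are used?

7

Put 7 in bin 1; 13 remain.
Put 6 in bin 1; 7 remain.
Put 7 in bin 1; 0 remain.
Put 7 in bin 2; 13 remain.
Put 6 in bin 2; 7 remain.
Put 8 in bin 3; 12 remain.
Put 6 in bin 3; 6 remain.
Put 8 in bin 4; 12 remain.
Put 6 in bin 4; 6 remain.
Put 7 in bin 5; 13 remain.
Put 6 in bin 5; 7 remain.
Put 8 in bin 6; 12 remain.
Put 8 in bin 6; 4 remain.
Put 8 in bin 7; 12 remain.
Put 8 in bin 7; 4 remain.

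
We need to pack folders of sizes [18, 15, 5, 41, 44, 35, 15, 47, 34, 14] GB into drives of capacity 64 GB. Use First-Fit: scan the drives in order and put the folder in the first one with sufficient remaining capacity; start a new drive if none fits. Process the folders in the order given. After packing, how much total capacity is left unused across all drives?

drive 1: place 18 GB, 46 GB left
drive 1: place 15 GB, 31 GB left
drive 1: place 5 GB, 26 GB left
drive 2: place 41 GB, 23 GB left
drive 3: place 44 GB, 20 GB left
drive 4: place 35 GB, 29 GB left
drive 1: place 15 GB, 11 GB left
drive 5: place 47 GB, 17 GB left
drive 6: place 34 GB, 30 GB left
drive 2: place 14 GB, 9 GB left
6 drives × 64 GB = 384 GB; used 268 GB; unused 116 GB.

116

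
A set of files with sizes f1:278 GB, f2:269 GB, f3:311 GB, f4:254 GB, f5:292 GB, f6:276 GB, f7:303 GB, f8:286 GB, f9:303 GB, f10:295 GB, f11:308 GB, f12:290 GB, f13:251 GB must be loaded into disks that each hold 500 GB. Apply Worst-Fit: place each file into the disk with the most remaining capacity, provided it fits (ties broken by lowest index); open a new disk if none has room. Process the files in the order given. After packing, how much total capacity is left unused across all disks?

2784

f1 (278 GB) → disk 1 (remaining 222 GB)
f2 (269 GB) → disk 2 (remaining 231 GB)
f3 (311 GB) → disk 3 (remaining 189 GB)
f4 (254 GB) → disk 4 (remaining 246 GB)
f5 (292 GB) → disk 5 (remaining 208 GB)
f6 (276 GB) → disk 6 (remaining 224 GB)
f7 (303 GB) → disk 7 (remaining 197 GB)
f8 (286 GB) → disk 8 (remaining 214 GB)
f9 (303 GB) → disk 9 (remaining 197 GB)
f10 (295 GB) → disk 10 (remaining 205 GB)
f11 (308 GB) → disk 11 (remaining 192 GB)
f12 (290 GB) → disk 12 (remaining 210 GB)
f13 (251 GB) → disk 13 (remaining 249 GB)
13 disks × 500 GB = 6500 GB; used 3716 GB; unused 2784 GB.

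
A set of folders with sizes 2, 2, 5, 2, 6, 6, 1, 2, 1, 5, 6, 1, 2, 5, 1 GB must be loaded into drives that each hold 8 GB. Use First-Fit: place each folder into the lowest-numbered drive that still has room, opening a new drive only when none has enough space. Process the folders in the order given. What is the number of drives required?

7

2 GB → drive 1 (remaining 6 GB)
2 GB → drive 1 (remaining 4 GB)
5 GB → drive 2 (remaining 3 GB)
2 GB → drive 1 (remaining 2 GB)
6 GB → drive 3 (remaining 2 GB)
6 GB → drive 4 (remaining 2 GB)
1 GB → drive 1 (remaining 1 GB)
2 GB → drive 2 (remaining 1 GB)
1 GB → drive 1 (remaining 0 GB)
5 GB → drive 5 (remaining 3 GB)
6 GB → drive 6 (remaining 2 GB)
1 GB → drive 2 (remaining 0 GB)
2 GB → drive 3 (remaining 0 GB)
5 GB → drive 7 (remaining 3 GB)
1 GB → drive 4 (remaining 1 GB)
Final drives: [2,2,2,1,1] [5,2,1] [6,2] [6,1] [5] [6] [5].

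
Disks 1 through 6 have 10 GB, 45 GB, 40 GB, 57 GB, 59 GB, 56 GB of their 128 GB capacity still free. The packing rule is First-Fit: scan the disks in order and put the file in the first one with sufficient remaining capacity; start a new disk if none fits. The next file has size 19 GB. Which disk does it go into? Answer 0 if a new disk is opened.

2

Disks with room: disk 2 (45 GB), disk 3 (40 GB), disk 4 (57 GB), disk 5 (59 GB), disk 6 (56 GB).
The first with room is disk 2.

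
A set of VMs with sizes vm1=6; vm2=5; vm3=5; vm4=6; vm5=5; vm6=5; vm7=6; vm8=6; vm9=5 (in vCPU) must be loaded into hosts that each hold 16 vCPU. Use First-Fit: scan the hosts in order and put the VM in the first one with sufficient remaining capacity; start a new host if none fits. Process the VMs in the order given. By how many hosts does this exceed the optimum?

First-Fit: [6,5,5] [6,5,5] [6,6] [5] → 4 hosts.
Total size 49 vCPU; any packing needs at least ⌈49/16⌉ = 4 hosts.
So 4 is already optimal.

0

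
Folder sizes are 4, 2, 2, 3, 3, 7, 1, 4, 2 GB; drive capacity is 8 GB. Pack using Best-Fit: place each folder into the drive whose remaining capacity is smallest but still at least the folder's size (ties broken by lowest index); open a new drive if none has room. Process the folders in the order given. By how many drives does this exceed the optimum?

Best-Fit: [4,2,2] [3,3,2] [7,1] [4] → 4 drives.
Total size 28 GB; any packing needs at least ⌈28/8⌉ = 4 drives.
So 4 is already optimal.

0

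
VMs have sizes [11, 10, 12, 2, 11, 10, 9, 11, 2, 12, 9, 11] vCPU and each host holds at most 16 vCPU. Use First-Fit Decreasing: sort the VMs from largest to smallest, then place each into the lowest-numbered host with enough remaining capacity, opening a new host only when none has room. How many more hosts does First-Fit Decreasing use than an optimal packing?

0

First-Fit Decreasing: [12,2,2] [12] [11] [11] [11] [11] [10] [10] [9] [9] → 10 hosts.
10 VMs exceed 8 vCPU (half the capacity), and no two of those can share a host, so at least 10 hosts are needed.
So 10 is already optimal.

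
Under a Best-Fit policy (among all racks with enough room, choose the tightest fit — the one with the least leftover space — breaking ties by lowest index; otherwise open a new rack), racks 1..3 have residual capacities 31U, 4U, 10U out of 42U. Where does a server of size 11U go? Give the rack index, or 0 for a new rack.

1

Racks with room: rack 1 (31U).
Tightest fit is rack 1 with 31U free.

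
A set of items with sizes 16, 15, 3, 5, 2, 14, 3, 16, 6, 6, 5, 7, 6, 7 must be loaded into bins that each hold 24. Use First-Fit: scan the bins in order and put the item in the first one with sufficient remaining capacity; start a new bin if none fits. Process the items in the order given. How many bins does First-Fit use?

6

16 → bin 1 (remaining 8)
15 → bin 2 (remaining 9)
3 → bin 1 (remaining 5)
5 → bin 1 (remaining 0)
2 → bin 2 (remaining 7)
14 → bin 3 (remaining 10)
3 → bin 2 (remaining 4)
16 → bin 4 (remaining 8)
6 → bin 3 (remaining 4)
6 → bin 4 (remaining 2)
5 → bin 5 (remaining 19)
7 → bin 5 (remaining 12)
6 → bin 5 (remaining 6)
7 → bin 6 (remaining 17)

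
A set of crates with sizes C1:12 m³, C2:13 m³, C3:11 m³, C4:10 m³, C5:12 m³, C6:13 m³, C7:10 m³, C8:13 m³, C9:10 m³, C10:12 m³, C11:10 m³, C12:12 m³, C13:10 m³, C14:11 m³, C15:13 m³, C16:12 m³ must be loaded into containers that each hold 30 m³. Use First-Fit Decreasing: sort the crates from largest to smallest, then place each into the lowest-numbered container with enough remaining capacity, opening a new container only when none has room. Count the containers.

Sorted descending: 13, 13, 13, 13, 12, 12, 12, 12, 12, 11, 11, 10, 10, 10, 10, 10.
container 1: place 13 m³, 17 m³ left
container 1: place 13 m³, 4 m³ left
container 2: place 13 m³, 17 m³ left
container 2: place 13 m³, 4 m³ left
container 3: place 12 m³, 18 m³ left
container 3: place 12 m³, 6 m³ left
container 4: place 12 m³, 18 m³ left
container 4: place 12 m³, 6 m³ left
container 5: place 12 m³, 18 m³ left
container 5: place 11 m³, 7 m³ left
container 6: place 11 m³, 19 m³ left
container 6: place 10 m³, 9 m³ left
container 7: place 10 m³, 20 m³ left
container 7: place 10 m³, 10 m³ left
container 7: place 10 m³, 0 m³ left
container 8: place 10 m³, 20 m³ left

8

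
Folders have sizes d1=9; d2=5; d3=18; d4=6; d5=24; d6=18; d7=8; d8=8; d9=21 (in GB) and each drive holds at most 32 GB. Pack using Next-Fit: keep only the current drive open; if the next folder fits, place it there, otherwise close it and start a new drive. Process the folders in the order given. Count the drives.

drive 1: place d1 (9 GB), 23 GB left
drive 1: place d2 (5 GB), 18 GB left
drive 1: place d3 (18 GB), 0 GB left
drive 2: place d4 (6 GB), 26 GB left
drive 2: place d5 (24 GB), 2 GB left
drive 3: place d6 (18 GB), 14 GB left
drive 3: place d7 (8 GB), 6 GB left
drive 4: place d8 (8 GB), 24 GB left
drive 4: place d9 (21 GB), 3 GB left
Final drives: [9,5,18] [6,24] [18,8] [8,21].

4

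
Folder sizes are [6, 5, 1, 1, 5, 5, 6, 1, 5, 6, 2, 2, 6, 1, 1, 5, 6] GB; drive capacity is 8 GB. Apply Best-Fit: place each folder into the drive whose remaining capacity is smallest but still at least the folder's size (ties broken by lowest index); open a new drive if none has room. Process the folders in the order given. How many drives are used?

drive 1: place 6 GB, 2 GB left
drive 2: place 5 GB, 3 GB left
drive 1: place 1 GB, 1 GB left
drive 1: place 1 GB, 0 GB left
drive 3: place 5 GB, 3 GB left
drive 4: place 5 GB, 3 GB left
drive 5: place 6 GB, 2 GB left
drive 5: place 1 GB, 1 GB left
drive 6: place 5 GB, 3 GB left
drive 7: place 6 GB, 2 GB left
drive 7: place 2 GB, 0 GB left
drive 2: place 2 GB, 1 GB left
drive 8: place 6 GB, 2 GB left
drive 2: place 1 GB, 0 GB left
drive 5: place 1 GB, 0 GB left
drive 9: place 5 GB, 3 GB left
drive 10: place 6 GB, 2 GB left

10 drives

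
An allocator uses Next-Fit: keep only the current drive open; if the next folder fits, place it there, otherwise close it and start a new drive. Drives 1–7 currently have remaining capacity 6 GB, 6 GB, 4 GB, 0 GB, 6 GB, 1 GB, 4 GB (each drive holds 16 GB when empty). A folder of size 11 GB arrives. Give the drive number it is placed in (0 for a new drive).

0

Next-Fit only looks at drive 7, which has 4 GB free.
11 GB does not fit, so a new drive is opened.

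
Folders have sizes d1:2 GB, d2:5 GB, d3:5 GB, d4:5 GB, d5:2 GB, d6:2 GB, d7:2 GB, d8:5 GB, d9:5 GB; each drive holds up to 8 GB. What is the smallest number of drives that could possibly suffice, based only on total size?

Total size = 2 + 5 + 5 + 5 + 2 + 2 + 2 + 5 + 5 = 33 GB.
⌈33 / 8⌉ = 5.

5 drives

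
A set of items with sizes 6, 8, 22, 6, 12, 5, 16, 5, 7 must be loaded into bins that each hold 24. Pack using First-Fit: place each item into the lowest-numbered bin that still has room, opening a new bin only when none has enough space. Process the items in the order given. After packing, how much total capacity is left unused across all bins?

9

6 → bin 1 (remaining 18)
8 → bin 1 (remaining 10)
22 → bin 2 (remaining 2)
6 → bin 1 (remaining 4)
12 → bin 3 (remaining 12)
5 → bin 3 (remaining 7)
16 → bin 4 (remaining 8)
5 → bin 3 (remaining 2)
7 → bin 4 (remaining 1)
4 bins × 24 = 96; used 87; unused 9.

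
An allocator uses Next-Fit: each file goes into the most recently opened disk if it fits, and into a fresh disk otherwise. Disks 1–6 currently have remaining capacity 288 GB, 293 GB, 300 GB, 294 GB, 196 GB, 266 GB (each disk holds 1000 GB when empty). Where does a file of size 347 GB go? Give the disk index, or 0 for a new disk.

0

Next-Fit only looks at disk 6, which has 266 GB free.
347 GB does not fit, so a new disk is opened.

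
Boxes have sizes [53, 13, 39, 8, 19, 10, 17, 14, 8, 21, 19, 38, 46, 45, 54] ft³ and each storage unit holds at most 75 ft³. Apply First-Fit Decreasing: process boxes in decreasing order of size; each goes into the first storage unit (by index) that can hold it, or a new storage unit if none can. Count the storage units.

6 storage units

Sorted descending: 54, 53, 46, 45, 39, 38, 21, 19, 19, 17, 14, 13, 10, 8, 8.
Put 54 ft³ in storage unit 1; 21 ft³ remain.
Put 53 ft³ in storage unit 2; 22 ft³ remain.
Put 46 ft³ in storage unit 3; 29 ft³ remain.
Put 45 ft³ in storage unit 4; 30 ft³ remain.
Put 39 ft³ in storage unit 5; 36 ft³ remain.
Put 38 ft³ in storage unit 6; 37 ft³ remain.
Put 21 ft³ in storage unit 1; 0 ft³ remain.
Put 19 ft³ in storage unit 2; 3 ft³ remain.
Put 19 ft³ in storage unit 3; 10 ft³ remain.
Put 17 ft³ in storage unit 4; 13 ft³ remain.
Put 14 ft³ in storage unit 5; 22 ft³ remain.
Put 13 ft³ in storage unit 4; 0 ft³ remain.
Put 10 ft³ in storage unit 3; 0 ft³ remain.
Put 8 ft³ in storage unit 5; 14 ft³ remain.
Put 8 ft³ in storage unit 5; 6 ft³ remain.
Final storage units: [54,21] [53,19] [46,19,10] [45,17,13] [39,14,8,8] [38].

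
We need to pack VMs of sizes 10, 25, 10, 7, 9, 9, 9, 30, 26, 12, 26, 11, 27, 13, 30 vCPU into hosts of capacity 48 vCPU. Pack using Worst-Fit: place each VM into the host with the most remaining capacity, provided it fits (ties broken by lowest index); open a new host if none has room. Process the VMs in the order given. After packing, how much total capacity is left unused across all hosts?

host 1: place 10 vCPU, 38 vCPU left
host 1: place 25 vCPU, 13 vCPU left
host 1: place 10 vCPU, 3 vCPU left
host 2: place 7 vCPU, 41 vCPU left
host 2: place 9 vCPU, 32 vCPU left
host 2: place 9 vCPU, 23 vCPU left
host 2: place 9 vCPU, 14 vCPU left
host 3: place 30 vCPU, 18 vCPU left
host 4: place 26 vCPU, 22 vCPU left
host 4: place 12 vCPU, 10 vCPU left
host 5: place 26 vCPU, 22 vCPU left
host 5: place 11 vCPU, 11 vCPU left
host 6: place 27 vCPU, 21 vCPU left
host 6: place 13 vCPU, 8 vCPU left
host 7: place 30 vCPU, 18 vCPU left
7 hosts × 48 vCPU = 336 vCPU; used 254 vCPU; unused 82 vCPU.

82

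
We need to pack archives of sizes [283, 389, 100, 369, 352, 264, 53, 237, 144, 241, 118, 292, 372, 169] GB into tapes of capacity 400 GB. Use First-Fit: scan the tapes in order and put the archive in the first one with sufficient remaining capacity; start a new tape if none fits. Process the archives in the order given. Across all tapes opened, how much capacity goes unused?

tape 1: place 283 GB, 117 GB left
tape 2: place 389 GB, 11 GB left
tape 1: place 100 GB, 17 GB left
tape 3: place 369 GB, 31 GB left
tape 4: place 352 GB, 48 GB left
tape 5: place 264 GB, 136 GB left
tape 5: place 53 GB, 83 GB left
tape 6: place 237 GB, 163 GB left
tape 6: place 144 GB, 19 GB left
tape 7: place 241 GB, 159 GB left
tape 7: place 118 GB, 41 GB left
tape 8: place 292 GB, 108 GB left
tape 9: place 372 GB, 28 GB left
tape 10: place 169 GB, 231 GB left
10 tapes × 400 GB = 4000 GB; used 3383 GB; unused 617 GB.

617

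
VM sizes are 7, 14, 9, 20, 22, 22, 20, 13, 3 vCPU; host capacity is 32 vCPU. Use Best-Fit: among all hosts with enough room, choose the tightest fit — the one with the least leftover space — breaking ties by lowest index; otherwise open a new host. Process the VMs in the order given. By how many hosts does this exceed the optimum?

1

Best-Fit: [7,14,9] [20] [22,3] [22] [20] [13] → 6 hosts.
Total size 130 vCPU; any packing needs at least ⌈130/32⌉ = 5 hosts.
An optimal packing achieves that bound: [22,9] [22,7,3] [20] [20] [14,13] → 5 hosts.
Excess: 6 − 5 = 1.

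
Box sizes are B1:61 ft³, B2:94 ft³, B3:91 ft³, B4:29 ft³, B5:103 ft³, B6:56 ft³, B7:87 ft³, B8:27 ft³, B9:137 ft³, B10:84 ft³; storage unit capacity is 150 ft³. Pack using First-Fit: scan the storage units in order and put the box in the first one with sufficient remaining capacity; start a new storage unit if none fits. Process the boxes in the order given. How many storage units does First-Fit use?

Put B1 (61 ft³) in storage unit 1; 89 ft³ remain.
Put B2 (94 ft³) in storage unit 2; 56 ft³ remain.
Put B3 (91 ft³) in storage unit 3; 59 ft³ remain.
Put B4 (29 ft³) in storage unit 1; 60 ft³ remain.
Put B5 (103 ft³) in storage unit 4; 47 ft³ remain.
Put B6 (56 ft³) in storage unit 1; 4 ft³ remain.
Put B7 (87 ft³) in storage unit 5; 63 ft³ remain.
Put B8 (27 ft³) in storage unit 2; 29 ft³ remain.
Put B9 (137 ft³) in storage unit 6; 13 ft³ remain.
Put B10 (84 ft³) in storage unit 7; 66 ft³ remain.

7 storage units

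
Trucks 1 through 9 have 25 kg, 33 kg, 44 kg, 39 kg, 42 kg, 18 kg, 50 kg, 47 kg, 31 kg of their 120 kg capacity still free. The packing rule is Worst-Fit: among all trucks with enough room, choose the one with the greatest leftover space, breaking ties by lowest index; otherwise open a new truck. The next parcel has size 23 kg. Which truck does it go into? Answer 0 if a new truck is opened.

Trucks with room: truck 1 (25 kg), truck 2 (33 kg), truck 3 (44 kg), truck 4 (39 kg), truck 5 (42 kg), truck 7 (50 kg), truck 8 (47 kg), truck 9 (31 kg).
Most room is truck 7 with 50 kg free.

7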